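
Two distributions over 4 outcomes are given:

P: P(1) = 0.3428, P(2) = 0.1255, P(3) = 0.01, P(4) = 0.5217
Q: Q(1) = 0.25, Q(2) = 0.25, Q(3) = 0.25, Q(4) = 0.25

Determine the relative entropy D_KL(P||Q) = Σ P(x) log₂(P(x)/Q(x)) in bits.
0.5386 bits

D_KL(P||Q) = Σ P(x) log₂(P(x)/Q(x))

Computing term by term:
  P(1)·log₂(P(1)/Q(1)) = 0.3428·log₂(0.3428/0.25) = 0.15612
  P(2)·log₂(P(2)/Q(2)) = 0.1255·log₂(0.1255/0.25) = -0.12478
  P(3)·log₂(P(3)/Q(3)) = 0.01·log₂(0.01/0.25) = -0.04644
  P(4)·log₂(P(4)/Q(4)) = 0.5217·log₂(0.5217/0.25) = 0.55368

D_KL(P||Q) = 0.15612 - 0.12478 - 0.04644 + 0.55368 = 0.53858 ≈ 0.5386 bits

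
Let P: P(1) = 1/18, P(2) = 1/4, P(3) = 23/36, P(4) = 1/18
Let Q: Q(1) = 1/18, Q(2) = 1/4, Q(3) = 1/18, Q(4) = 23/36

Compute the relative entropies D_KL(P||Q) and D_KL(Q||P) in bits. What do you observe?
D_KL(P||Q) = 2.0554 bits, D_KL(Q||P) = 2.0554 bits. The two directions give the same value here, because Q is a self-inverse relabeling of P; in general KL divergence is asymmetric.

D_KL(P||Q) = Σ P(x) log₂(P(x)/Q(x))

Computing term by term:
  P(1)·log₂(P(1)/Q(1)) = (1/18)·log₂((1/18)/(1/18)) = 0.00000
  P(2)·log₂(P(2)/Q(2)) = (1/4)·log₂((1/4)/(1/4)) = 0.00000
  P(3)·log₂(P(3)/Q(3)) = (23/36)·log₂((23/36)/(1/18)) = 2.25116
  P(4)·log₂(P(4)/Q(4)) = (1/18)·log₂((1/18)/(23/36)) = -0.19575

D_KL(P||Q) = 0.00000 + 0.00000 + 2.25116 - 0.19575 = 2.05541 ≈ 2.0554 bits

D_KL(Q||P) = Σ Q(x) log₂(Q(x)/P(x))

Computing term by term:
  Q(1)·log₂(Q(1)/P(1)) = (1/18)·log₂((1/18)/(1/18)) = 0.00000
  Q(2)·log₂(Q(2)/P(2)) = (1/4)·log₂((1/4)/(1/4)) = 0.00000
  Q(3)·log₂(Q(3)/P(3)) = (1/18)·log₂((1/18)/(23/36)) = -0.19575
  Q(4)·log₂(Q(4)/P(4)) = (23/36)·log₂((23/36)/(1/18)) = 2.25116

D_KL(Q||P) = 0.00000 + 0.00000 - 0.19575 + 2.25116 = 2.05541 ≈ 2.0554 bits

These ARE equal here. Q is P with outcomes relabeled (Q(3) = P(4), Q(4) = P(3)) by a relabeling that is its own inverse, so the two sums contain exactly the same terms in a different order. This is a special case — KL divergence is not symmetric in general: D_KL(P||Q) ≠ D_KL(Q||P) for most P, Q.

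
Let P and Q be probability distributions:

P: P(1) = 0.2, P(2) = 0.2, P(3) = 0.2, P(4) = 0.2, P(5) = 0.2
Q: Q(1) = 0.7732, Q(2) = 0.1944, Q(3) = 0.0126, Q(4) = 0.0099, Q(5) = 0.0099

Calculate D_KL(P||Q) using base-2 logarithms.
2.1503 bits

D_KL(P||Q) = Σ P(x) log₂(P(x)/Q(x))

Computing term by term:
  P(1)·log₂(P(1)/Q(1)) = 0.2·log₂(0.2/0.7732) = -0.39017
  P(2)·log₂(P(2)/Q(2)) = 0.2·log₂(0.2/0.1944) = 0.00819
  P(3)·log₂(P(3)/Q(3)) = 0.2·log₂(0.2/0.0126) = 0.79770
  P(4)·log₂(P(4)/Q(4)) = 0.2·log₂(0.2/0.0099) = 0.86729
  P(5)·log₂(P(5)/Q(5)) = 0.2·log₂(0.2/0.0099) = 0.86729

D_KL(P||Q) = -0.39017 + 0.00819 + 0.79770 + 0.86729 + 0.86729 = 2.15030 ≈ 2.1503 bits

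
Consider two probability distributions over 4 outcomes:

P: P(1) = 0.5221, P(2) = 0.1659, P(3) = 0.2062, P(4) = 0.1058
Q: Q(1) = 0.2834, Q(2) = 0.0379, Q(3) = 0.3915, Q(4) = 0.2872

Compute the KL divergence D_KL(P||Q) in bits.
0.4704 bits

D_KL(P||Q) = Σ P(x) log₂(P(x)/Q(x))

Computing term by term:
  P(1)·log₂(P(1)/Q(1)) = 0.5221·log₂(0.5221/0.2834) = 0.46022
  P(2)·log₂(P(2)/Q(2)) = 0.1659·log₂(0.1659/0.0379) = 0.35337
  P(3)·log₂(P(3)/Q(3)) = 0.2062·log₂(0.2062/0.3915) = -0.19073
  P(4)·log₂(P(4)/Q(4)) = 0.1058·log₂(0.1058/0.2872) = -0.15243

D_KL(P||Q) = 0.46022 + 0.35337 - 0.19073 - 0.15243 = 0.47043 ≈ 0.4704 bits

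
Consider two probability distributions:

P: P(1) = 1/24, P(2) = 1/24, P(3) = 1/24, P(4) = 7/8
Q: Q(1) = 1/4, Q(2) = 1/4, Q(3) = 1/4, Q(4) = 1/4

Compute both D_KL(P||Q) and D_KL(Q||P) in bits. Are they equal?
D_KL(P||Q) = 1.2583 bits, D_KL(Q||P) = 1.4869 bits. No, they are not equal.

D_KL(P||Q) = Σ P(x) log₂(P(x)/Q(x))

Computing term by term:
  P(1)·log₂(P(1)/Q(1)) = (1/24)·log₂((1/24)/(1/4)) = -0.10771
  P(2)·log₂(P(2)/Q(2)) = (1/24)·log₂((1/24)/(1/4)) = -0.10771
  P(3)·log₂(P(3)/Q(3)) = (1/24)·log₂((1/24)/(1/4)) = -0.10771
  P(4)·log₂(P(4)/Q(4)) = (7/8)·log₂((7/8)/(1/4)) = 1.58144

D_KL(P||Q) = -0.10771 - 0.10771 - 0.10771 + 1.58144 = 1.25831 ≈ 1.2583 bits

D_KL(Q||P) = Σ Q(x) log₂(Q(x)/P(x))

Computing term by term:
  Q(1)·log₂(Q(1)/P(1)) = (1/4)·log₂((1/4)/(1/24)) = 0.64624
  Q(2)·log₂(Q(2)/P(2)) = (1/4)·log₂((1/4)/(1/24)) = 0.64624
  Q(3)·log₂(Q(3)/P(3)) = (1/4)·log₂((1/4)/(1/24)) = 0.64624
  Q(4)·log₂(Q(4)/P(4)) = (1/4)·log₂((1/4)/(7/8)) = -0.45184

D_KL(Q||P) = 0.64624 + 0.64624 + 0.64624 - 0.45184 = 1.48688 ≈ 1.4869 bits

These are NOT equal (difference: 0.2286 bits). KL divergence is asymmetric: D_KL(P||Q) ≠ D_KL(Q||P) in general.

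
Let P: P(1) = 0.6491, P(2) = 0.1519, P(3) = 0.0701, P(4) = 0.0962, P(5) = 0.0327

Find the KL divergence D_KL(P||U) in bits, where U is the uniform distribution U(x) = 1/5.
0.7491 bits

U(i) = 1/5 for all i

D_KL(P||U) = Σ P(x) log₂(P(x) / (1/5))
           = Σ P(x) log₂(P(x)) + log₂(5)
           = log₂(5) - H(P)

H(P) = -Σ P(x) log₂(P(x)):
  -P(1)·log₂(P(1)) = -(0.6491)·log₂(0.6491) = 0.40471
  -P(2)·log₂(P(2)) = -(0.1519)·log₂(0.1519) = 0.41299
  -P(3)·log₂(P(3)) = -(0.0701)·log₂(0.0701) = 0.26879
  -P(4)·log₂(P(4)) = -(0.0962)·log₂(0.0962) = 0.32495
  -P(5)·log₂(P(5)) = -(0.0327)·log₂(0.0327) = 0.16136
H(P) = 0.40471 + 0.41299 + 0.26879 + 0.32495 + 0.16136 = 1.57280 bits

log₂(5) = 2.32193 bits

D_KL(P||U) = 2.32193 - 1.57280 = 0.74913 ≈ 0.7491 bits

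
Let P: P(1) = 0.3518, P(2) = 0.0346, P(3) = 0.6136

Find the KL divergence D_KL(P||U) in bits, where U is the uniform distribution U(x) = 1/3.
0.4545 bits

U(i) = 1/3 for all i

D_KL(P||U) = Σ P(x) log₂(P(x) / (1/3))
           = Σ P(x) log₂(P(x)) + log₂(3)
           = log₂(3) - H(P)

H(P) = -Σ P(x) log₂(P(x)):
  -P(1)·log₂(P(1)) = -(0.3518)·log₂(0.3518) = 0.53022
  -P(2)·log₂(P(2)) = -(0.0346)·log₂(0.0346) = 0.16792
  -P(3)·log₂(P(3)) = -(0.6136)·log₂(0.6136) = 0.43236
H(P) = 0.53022 + 0.16792 + 0.43236 = 1.13050 bits

log₂(3) = 1.58496 bits

D_KL(P||U) = 1.58496 - 1.13050 = 0.45446 ≈ 0.4545 bits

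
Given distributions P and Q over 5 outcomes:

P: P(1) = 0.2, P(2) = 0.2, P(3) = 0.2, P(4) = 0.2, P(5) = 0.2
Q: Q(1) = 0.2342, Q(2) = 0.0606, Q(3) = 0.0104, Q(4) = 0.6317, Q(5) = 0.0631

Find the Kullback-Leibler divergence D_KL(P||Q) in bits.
1.1531 bits

D_KL(P||Q) = Σ P(x) log₂(P(x)/Q(x))

Computing term by term:
  P(1)·log₂(P(1)/Q(1)) = 0.2·log₂(0.2/0.2342) = -0.04555
  P(2)·log₂(P(2)/Q(2)) = 0.2·log₂(0.2/0.0606) = 0.34452
  P(3)·log₂(P(3)/Q(3)) = 0.2·log₂(0.2/0.0104) = 0.85307
  P(4)·log₂(P(4)/Q(4)) = 0.2·log₂(0.2/0.6317) = -0.33185
  P(5)·log₂(P(5)/Q(5)) = 0.2·log₂(0.2/0.0631) = 0.33286

D_KL(P||Q) = -0.04555 + 0.34452 + 0.85307 - 0.33185 + 0.33286 = 1.15305 ≈ 1.1531 bits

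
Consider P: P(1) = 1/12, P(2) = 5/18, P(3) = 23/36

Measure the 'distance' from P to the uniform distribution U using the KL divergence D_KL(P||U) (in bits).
0.3599 bits

U(i) = 1/3 for all i

D_KL(P||U) = Σ P(x) log₂(P(x) / (1/3))
           = Σ P(x) log₂(P(x)) + log₂(3)
           = log₂(3) - H(P)

H(P) = -Σ P(x) log₂(P(x)):
  -P(1)·log₂(P(1)) = -(1/12)·log₂(1/12) = 0.29875
  -P(2)·log₂(P(2)) = -(5/18)·log₂(5/18) = 0.51333
  -P(3)·log₂(P(3)) = -(23/36)·log₂(23/36) = 0.41295
H(P) = 0.29875 + 0.51333 + 0.41295 = 1.22503 bits

log₂(3) = 1.58496 bits

D_KL(P||U) = 1.58496 - 1.22503 = 0.35993 ≈ 0.3599 bits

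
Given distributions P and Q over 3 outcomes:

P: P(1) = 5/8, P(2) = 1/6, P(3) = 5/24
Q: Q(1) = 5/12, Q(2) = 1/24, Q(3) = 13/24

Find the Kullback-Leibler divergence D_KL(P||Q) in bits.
0.4117 bits

D_KL(P||Q) = Σ P(x) log₂(P(x)/Q(x))

Computing term by term:
  P(1)·log₂(P(1)/Q(1)) = (5/8)·log₂((5/8)/(5/12)) = 0.36560
  P(2)·log₂(P(2)/Q(2)) = (1/6)·log₂((1/6)/(1/24)) = 0.33333
  P(3)·log₂(P(3)/Q(3)) = (5/24)·log₂((5/24)/(13/24)) = -0.28719

D_KL(P||Q) = 0.36560 + 0.33333 - 0.28719 = 0.41174 ≈ 0.4117 bits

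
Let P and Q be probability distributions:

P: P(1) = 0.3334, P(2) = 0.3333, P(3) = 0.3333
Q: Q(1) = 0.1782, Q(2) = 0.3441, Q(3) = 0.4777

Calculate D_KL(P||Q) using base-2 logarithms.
0.1129 bits

D_KL(P||Q) = Σ P(x) log₂(P(x)/Q(x))

Computing term by term:
  P(1)·log₂(P(1)/Q(1)) = 0.3334·log₂(0.3334/0.1782) = 0.30131
  P(2)·log₂(P(2)/Q(2)) = 0.3333·log₂(0.3333/0.3441) = -0.01533
  P(3)·log₂(P(3)/Q(3)) = 0.3333·log₂(0.3333/0.4777) = -0.17308

D_KL(P||Q) = 0.30131 - 0.01533 - 0.17308 = 0.11290 ≈ 0.1129 bits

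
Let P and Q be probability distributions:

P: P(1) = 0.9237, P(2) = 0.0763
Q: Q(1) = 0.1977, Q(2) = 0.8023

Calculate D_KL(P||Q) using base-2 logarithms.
1.7954 bits

D_KL(P||Q) = Σ P(x) log₂(P(x)/Q(x))

Computing term by term:
  P(1)·log₂(P(1)/Q(1)) = 0.9237·log₂(0.9237/0.1977) = 2.05441
  P(2)·log₂(P(2)/Q(2)) = 0.0763·log₂(0.0763/0.8023) = -0.25899

D_KL(P||Q) = 2.05441 - 0.25899 = 1.79542 ≈ 1.7954 bits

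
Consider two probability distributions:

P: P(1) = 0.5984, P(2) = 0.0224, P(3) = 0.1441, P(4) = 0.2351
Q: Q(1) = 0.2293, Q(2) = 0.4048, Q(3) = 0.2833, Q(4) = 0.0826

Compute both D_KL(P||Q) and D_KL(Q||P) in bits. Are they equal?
D_KL(P||Q) = 0.9488 bits, D_KL(Q||P) = 1.5246 bits. No, they are not equal.

D_KL(P||Q) = Σ P(x) log₂(P(x)/Q(x))

Computing term by term:
  P(1)·log₂(P(1)/Q(1)) = 0.5984·log₂(0.5984/0.2293) = 0.82811
  P(2)·log₂(P(2)/Q(2)) = 0.0224·log₂(0.0224/0.4048) = -0.09353
  P(3)·log₂(P(3)/Q(3)) = 0.1441·log₂(0.1441/0.2833) = -0.14054
  P(4)·log₂(P(4)/Q(4)) = 0.2351·log₂(0.2351/0.0826) = 0.35478

D_KL(P||Q) = 0.82811 - 0.09353 - 0.14054 + 0.35478 = 0.94882 ≈ 0.9488 bits

D_KL(Q||P) = Σ Q(x) log₂(Q(x)/P(x))

Computing term by term:
  Q(1)·log₂(Q(1)/P(1)) = 0.2293·log₂(0.2293/0.5984) = -0.31732
  Q(2)·log₂(Q(2)/P(2)) = 0.4048·log₂(0.4048/0.0224) = 1.69030
  Q(3)·log₂(Q(3)/P(3)) = 0.2833·log₂(0.2833/0.1441) = 0.27629
  Q(4)·log₂(Q(4)/P(4)) = 0.0826·log₂(0.0826/0.2351) = -0.12465

D_KL(Q||P) = -0.31732 + 1.69030 + 0.27629 - 0.12465 = 1.52462 ≈ 1.5246 bits

These are NOT equal (difference: 0.5758 bits). KL divergence is asymmetric: D_KL(P||Q) ≠ D_KL(Q||P) in general.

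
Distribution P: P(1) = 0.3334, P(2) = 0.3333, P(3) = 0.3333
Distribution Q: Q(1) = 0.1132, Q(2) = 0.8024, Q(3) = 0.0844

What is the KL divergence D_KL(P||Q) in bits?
0.7575 bits

D_KL(P||Q) = Σ P(x) log₂(P(x)/Q(x))

Computing term by term:
  P(1)·log₂(P(1)/Q(1)) = 0.3334·log₂(0.3334/0.1132) = 0.51956
  P(2)·log₂(P(2)/Q(2)) = 0.3333·log₂(0.3333/0.8024) = -0.42246
  P(3)·log₂(P(3)/Q(3)) = 0.3333·log₂(0.3333/0.0844) = 0.66044

D_KL(P||Q) = 0.51956 - 0.42246 + 0.66044 = 0.75754 ≈ 0.7575 bits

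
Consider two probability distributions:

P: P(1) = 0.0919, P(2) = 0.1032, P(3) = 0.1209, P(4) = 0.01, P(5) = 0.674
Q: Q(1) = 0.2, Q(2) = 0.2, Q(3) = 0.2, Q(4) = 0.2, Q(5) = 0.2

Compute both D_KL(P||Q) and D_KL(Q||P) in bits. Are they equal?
D_KL(P||Q) = 0.8487 bits, D_KL(Q||P) = 1.0744 bits. No, they are not equal.

D_KL(P||Q) = Σ P(x) log₂(P(x)/Q(x))

Computing term by term:
  P(1)·log₂(P(1)/Q(1)) = 0.0919·log₂(0.0919/0.2) = -0.10310
  P(2)·log₂(P(2)/Q(2)) = 0.1032·log₂(0.1032/0.2) = -0.09851
  P(3)·log₂(P(3)/Q(3)) = 0.1209·log₂(0.1209/0.2) = -0.08780
  P(4)·log₂(P(4)/Q(4)) = 0.01·log₂(0.01/0.2) = -0.04322
  P(5)·log₂(P(5)/Q(5)) = 0.674·log₂(0.674/0.2) = 1.18135

D_KL(P||Q) = -0.10310 - 0.09851 - 0.08780 - 0.04322 + 1.18135 = 0.84872 ≈ 0.8487 bits

D_KL(Q||P) = Σ Q(x) log₂(Q(x)/P(x))

Computing term by term:
  Q(1)·log₂(Q(1)/P(1)) = 0.2·log₂(0.2/0.0919) = 0.22437
  Q(2)·log₂(Q(2)/P(2)) = 0.2·log₂(0.2/0.1032) = 0.19091
  Q(3)·log₂(Q(3)/P(3)) = 0.2·log₂(0.2/0.1209) = 0.14524
  Q(4)·log₂(Q(4)/P(4)) = 0.2·log₂(0.2/0.01) = 0.86439
  Q(5)·log₂(Q(5)/P(5)) = 0.2·log₂(0.2/0.674) = -0.35055

D_KL(Q||P) = 0.22437 + 0.19091 + 0.14524 + 0.86439 - 0.35055 = 1.07436 ≈ 1.0744 bits

These are NOT equal (difference: 0.2257 bits). KL divergence is asymmetric: D_KL(P||Q) ≠ D_KL(Q||P) in general.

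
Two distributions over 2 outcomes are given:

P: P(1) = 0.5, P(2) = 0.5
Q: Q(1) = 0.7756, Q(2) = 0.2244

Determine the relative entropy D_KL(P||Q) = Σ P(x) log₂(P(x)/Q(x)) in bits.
0.2612 bits

D_KL(P||Q) = Σ P(x) log₂(P(x)/Q(x))

Computing term by term:
  P(1)·log₂(P(1)/Q(1)) = 0.5·log₂(0.5/0.7756) = -0.31669
  P(2)·log₂(P(2)/Q(2)) = 0.5·log₂(0.5/0.2244) = 0.57793

D_KL(P||Q) = -0.31669 + 0.57793 = 0.26124 ≈ 0.2612 bits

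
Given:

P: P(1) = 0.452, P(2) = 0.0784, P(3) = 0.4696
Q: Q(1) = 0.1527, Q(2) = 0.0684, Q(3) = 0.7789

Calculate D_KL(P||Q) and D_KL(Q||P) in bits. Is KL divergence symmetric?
D_KL(P||Q) = 0.3803 bits, D_KL(Q||P) = 0.3161 bits. No, KL divergence is not symmetric.

D_KL(P||Q) = Σ P(x) log₂(P(x)/Q(x))

Computing term by term:
  P(1)·log₂(P(1)/Q(1)) = 0.452·log₂(0.452/0.1527) = 0.70766
  P(2)·log₂(P(2)/Q(2)) = 0.0784·log₂(0.0784/0.0684) = 0.01543
  P(3)·log₂(P(3)/Q(3)) = 0.4696·log₂(0.4696/0.7789) = -0.34281

D_KL(P||Q) = 0.70766 + 0.01543 - 0.34281 = 0.38028 ≈ 0.3803 bits

D_KL(Q||P) = Σ Q(x) log₂(Q(x)/P(x))

Computing term by term:
  Q(1)·log₂(Q(1)/P(1)) = 0.1527·log₂(0.1527/0.452) = -0.23907
  Q(2)·log₂(Q(2)/P(2)) = 0.0684·log₂(0.0684/0.0784) = -0.01347
  Q(3)·log₂(Q(3)/P(3)) = 0.7789·log₂(0.7789/0.4696) = 0.56860

D_KL(Q||P) = -0.23907 - 0.01347 + 0.56860 = 0.31606 ≈ 0.3161 bits

These are NOT equal (difference: 0.0642 bits). KL divergence is asymmetric: D_KL(P||Q) ≠ D_KL(Q||P) in general.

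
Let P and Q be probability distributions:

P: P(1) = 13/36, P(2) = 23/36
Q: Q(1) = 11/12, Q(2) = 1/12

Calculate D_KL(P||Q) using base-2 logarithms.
1.3921 bits

D_KL(P||Q) = Σ P(x) log₂(P(x)/Q(x))

Computing term by term:
  P(1)·log₂(P(1)/Q(1)) = (13/36)·log₂((13/36)/(11/12)) = -0.48532
  P(2)·log₂(P(2)/Q(2)) = (23/36)·log₂((23/36)/(1/12)) = 1.87744

D_KL(P||Q) = -0.48532 + 1.87744 = 1.39212 ≈ 1.3921 bits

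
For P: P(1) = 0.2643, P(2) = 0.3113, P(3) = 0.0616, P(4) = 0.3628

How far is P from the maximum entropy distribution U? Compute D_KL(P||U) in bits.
0.1901 bits

U(i) = 1/4 for all i

D_KL(P||U) = Σ P(x) log₂(P(x) / (1/4))
           = Σ P(x) log₂(P(x)) + log₂(4)
           = log₂(4) - H(P)

H(P) = -Σ P(x) log₂(P(x)):
  -P(1)·log₂(P(1)) = -(0.2643)·log₂(0.2643) = 0.50739
  -P(2)·log₂(P(2)) = -(0.3113)·log₂(0.3113) = 0.52411
  -P(3)·log₂(P(3)) = -(0.0616)·log₂(0.0616) = 0.24769
  -P(4)·log₂(P(4)) = -(0.3628)·log₂(0.3628) = 0.53069
H(P) = 0.50739 + 0.52411 + 0.24769 + 0.53069 = 1.80988 bits

log₂(4) = 2.00000 bits

D_KL(P||U) = 2.00000 - 1.80988 = 0.19012 ≈ 0.1901 bits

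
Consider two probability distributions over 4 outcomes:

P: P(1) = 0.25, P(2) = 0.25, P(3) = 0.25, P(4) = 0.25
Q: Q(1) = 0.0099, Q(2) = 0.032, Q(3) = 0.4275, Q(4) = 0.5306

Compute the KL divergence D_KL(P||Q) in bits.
1.4411 bits

D_KL(P||Q) = Σ P(x) log₂(P(x)/Q(x))

Computing term by term:
  P(1)·log₂(P(1)/Q(1)) = 0.25·log₂(0.25/0.0099) = 1.16459
  P(2)·log₂(P(2)/Q(2)) = 0.25·log₂(0.25/0.032) = 0.74145
  P(3)·log₂(P(3)/Q(3)) = 0.25·log₂(0.25/0.4275) = -0.19350
  P(4)·log₂(P(4)/Q(4)) = 0.25·log₂(0.25/0.5306) = -0.27142

D_KL(P||Q) = 1.16459 + 0.74145 - 0.19350 - 0.27142 = 1.44112 ≈ 1.4411 bits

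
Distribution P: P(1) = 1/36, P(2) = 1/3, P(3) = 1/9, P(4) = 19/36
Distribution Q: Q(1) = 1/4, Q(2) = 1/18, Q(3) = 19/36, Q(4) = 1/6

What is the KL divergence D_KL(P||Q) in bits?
1.4015 bits

D_KL(P||Q) = Σ P(x) log₂(P(x)/Q(x))

Computing term by term:
  P(1)·log₂(P(1)/Q(1)) = (1/36)·log₂((1/36)/(1/4)) = -0.08805
  P(2)·log₂(P(2)/Q(2)) = (1/3)·log₂((1/3)/(1/18)) = 0.86165
  P(3)·log₂(P(3)/Q(3)) = (1/9)·log₂((1/9)/(19/36)) = -0.24977
  P(4)·log₂(P(4)/Q(4)) = (19/36)·log₂((19/36)/(1/6)) = 0.87768

D_KL(P||Q) = -0.08805 + 0.86165 - 0.24977 + 0.87768 = 1.40151 ≈ 1.4015 bits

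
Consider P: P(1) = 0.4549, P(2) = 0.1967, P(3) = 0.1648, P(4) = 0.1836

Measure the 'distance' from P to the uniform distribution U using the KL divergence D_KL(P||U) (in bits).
0.1440 bits

U(i) = 1/4 for all i

D_KL(P||U) = Σ P(x) log₂(P(x) / (1/4))
           = Σ P(x) log₂(P(x)) + log₂(4)
           = log₂(4) - H(P)

H(P) = -Σ P(x) log₂(P(x)):
  -P(1)·log₂(P(1)) = -(0.4549)·log₂(0.4549) = 0.51694
  -P(2)·log₂(P(2)) = -(0.1967)·log₂(0.1967) = 0.46144
  -P(3)·log₂(P(3)) = -(0.1648)·log₂(0.1648) = 0.42868
  -P(4)·log₂(P(4)) = -(0.1836)·log₂(0.1836) = 0.44897
H(P) = 0.51694 + 0.46144 + 0.42868 + 0.44897 = 1.85603 bits

log₂(4) = 2.00000 bits

D_KL(P||U) = 2.00000 - 1.85603 = 0.14397 ≈ 0.1440 bits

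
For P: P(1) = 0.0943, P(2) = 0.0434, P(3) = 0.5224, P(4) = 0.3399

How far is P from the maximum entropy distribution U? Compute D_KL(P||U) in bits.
0.4638 bits

U(i) = 1/4 for all i

D_KL(P||U) = Σ P(x) log₂(P(x) / (1/4))
           = Σ P(x) log₂(P(x)) + log₂(4)
           = log₂(4) - H(P)

H(P) = -Σ P(x) log₂(P(x)):
  -P(1)·log₂(P(1)) = -(0.0943)·log₂(0.0943) = 0.32124
  -P(2)·log₂(P(2)) = -(0.0434)·log₂(0.0434) = 0.19644
  -P(3)·log₂(P(3)) = -(0.5224)·log₂(0.5224) = 0.48937
  -P(4)·log₂(P(4)) = -(0.3399)·log₂(0.3399) = 0.52916
H(P) = 0.32124 + 0.19644 + 0.48937 + 0.52916 = 1.53621 bits

log₂(4) = 2.00000 bits

D_KL(P||U) = 2.00000 - 1.53621 = 0.46379 ≈ 0.4638 bits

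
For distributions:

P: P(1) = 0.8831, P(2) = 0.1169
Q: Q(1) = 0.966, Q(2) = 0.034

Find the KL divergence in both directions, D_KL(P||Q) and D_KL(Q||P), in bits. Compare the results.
D_KL(P||Q) = 0.0940 bits, D_KL(Q||P) = 0.0645 bits. D_KL(P||Q) is larger than D_KL(Q||P) by 0.0295 bits; the two directions differ.

D_KL(P||Q) = Σ P(x) log₂(P(x)/Q(x))

Computing term by term:
  P(1)·log₂(P(1)/Q(1)) = 0.8831·log₂(0.8831/0.966) = -0.11431
  P(2)·log₂(P(2)/Q(2)) = 0.1169·log₂(0.1169/0.034) = 0.20828

D_KL(P||Q) = -0.11431 + 0.20828 = 0.09397 ≈ 0.0940 bits

D_KL(Q||P) = Σ Q(x) log₂(Q(x)/P(x))

Computing term by term:
  Q(1)·log₂(Q(1)/P(1)) = 0.966·log₂(0.966/0.8831) = 0.12505
  Q(2)·log₂(Q(2)/P(2)) = 0.034·log₂(0.034/0.1169) = -0.06058

D_KL(Q||P) = 0.12505 - 0.06058 = 0.06447 ≈ 0.0645 bits

These are NOT equal (difference: 0.0295 bits). KL divergence is asymmetric: D_KL(P||Q) ≠ D_KL(Q||P) in general.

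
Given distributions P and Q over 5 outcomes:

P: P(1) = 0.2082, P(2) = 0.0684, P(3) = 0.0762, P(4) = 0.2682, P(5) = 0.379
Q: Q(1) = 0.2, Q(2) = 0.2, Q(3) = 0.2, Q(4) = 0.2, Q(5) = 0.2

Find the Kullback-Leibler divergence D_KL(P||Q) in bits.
0.2632 bits

D_KL(P||Q) = Σ P(x) log₂(P(x)/Q(x))

Computing term by term:
  P(1)·log₂(P(1)/Q(1)) = 0.2082·log₂(0.2082/0.2) = 0.01207
  P(2)·log₂(P(2)/Q(2)) = 0.0684·log₂(0.0684/0.2) = -0.10588
  P(3)·log₂(P(3)/Q(3)) = 0.0762·log₂(0.0762/0.2) = -0.10608
  P(4)·log₂(P(4)/Q(4)) = 0.2682·log₂(0.2682/0.2) = 0.11353
  P(5)·log₂(P(5)/Q(5)) = 0.379·log₂(0.379/0.2) = 0.34951

D_KL(P||Q) = 0.01207 - 0.10588 - 0.10608 + 0.11353 + 0.34951 = 0.26315 ≈ 0.2632 bits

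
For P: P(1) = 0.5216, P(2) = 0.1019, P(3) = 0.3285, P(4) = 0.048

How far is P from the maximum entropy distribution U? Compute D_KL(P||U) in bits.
0.4366 bits

U(i) = 1/4 for all i

D_KL(P||U) = Σ P(x) log₂(P(x) / (1/4))
           = Σ P(x) log₂(P(x)) + log₂(4)
           = log₂(4) - H(P)

H(P) = -Σ P(x) log₂(P(x)):
  -P(1)·log₂(P(1)) = -(0.5216)·log₂(0.5216) = 0.48977
  -P(2)·log₂(P(2)) = -(0.1019)·log₂(0.1019) = 0.33574
  -P(3)·log₂(P(3)) = -(0.3285)·log₂(0.3285) = 0.52758
  -P(4)·log₂(P(4)) = -(0.048)·log₂(0.048) = 0.21028
H(P) = 0.48977 + 0.33574 + 0.52758 + 0.21028 = 1.56337 bits

log₂(4) = 2.00000 bits

D_KL(P||U) = 2.00000 - 1.56337 = 0.43663 ≈ 0.4366 bits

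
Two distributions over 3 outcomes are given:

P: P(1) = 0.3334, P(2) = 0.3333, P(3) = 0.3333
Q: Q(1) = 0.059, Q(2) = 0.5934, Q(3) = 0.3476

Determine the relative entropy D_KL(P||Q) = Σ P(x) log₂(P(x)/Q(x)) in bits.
0.5354 bits

D_KL(P||Q) = Σ P(x) log₂(P(x)/Q(x))

Computing term by term:
  P(1)·log₂(P(1)/Q(1)) = 0.3334·log₂(0.3334/0.059) = 0.83299
  P(2)·log₂(P(2)/Q(2)) = 0.3333·log₂(0.3333/0.5934) = -0.27737
  P(3)·log₂(P(3)/Q(3)) = 0.3333·log₂(0.3333/0.3476) = -0.02020

D_KL(P||Q) = 0.83299 - 0.27737 - 0.02020 = 0.53542 ≈ 0.5354 bits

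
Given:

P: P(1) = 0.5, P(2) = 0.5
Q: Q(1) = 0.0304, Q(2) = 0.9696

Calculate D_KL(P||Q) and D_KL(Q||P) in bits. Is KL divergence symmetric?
D_KL(P||Q) = 1.5422 bits, D_KL(Q||P) = 0.8036 bits. No, KL divergence is not symmetric.

D_KL(P||Q) = Σ P(x) log₂(P(x)/Q(x))

Computing term by term:
  P(1)·log₂(P(1)/Q(1)) = 0.5·log₂(0.5/0.0304) = 2.01989
  P(2)·log₂(P(2)/Q(2)) = 0.5·log₂(0.5/0.9696) = -0.47773

D_KL(P||Q) = 2.01989 - 0.47773 = 1.54216 ≈ 1.5422 bits

D_KL(Q||P) = Σ Q(x) log₂(Q(x)/P(x))

Computing term by term:
  Q(1)·log₂(Q(1)/P(1)) = 0.0304·log₂(0.0304/0.5) = -0.12281
  Q(2)·log₂(Q(2)/P(2)) = 0.9696·log₂(0.9696/0.5) = 0.92642

D_KL(Q||P) = -0.12281 + 0.92642 = 0.80361 ≈ 0.8036 bits

These are NOT equal (difference: 0.7386 bits). KL divergence is asymmetric: D_KL(P||Q) ≠ D_KL(Q||P) in general.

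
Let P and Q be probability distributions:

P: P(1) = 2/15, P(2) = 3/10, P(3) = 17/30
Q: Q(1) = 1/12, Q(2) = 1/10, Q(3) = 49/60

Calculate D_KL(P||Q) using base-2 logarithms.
0.2671 bits

D_KL(P||Q) = Σ P(x) log₂(P(x)/Q(x))

Computing term by term:
  P(1)·log₂(P(1)/Q(1)) = (2/15)·log₂((2/15)/(1/12)) = 0.09041
  P(2)·log₂(P(2)/Q(2)) = (3/10)·log₂((3/10)/(1/10)) = 0.47549
  P(3)·log₂(P(3)/Q(3)) = (17/30)·log₂((17/30)/(49/60)) = -0.29877

D_KL(P||Q) = 0.09041 + 0.47549 - 0.29877 = 0.26713 ≈ 0.2671 bits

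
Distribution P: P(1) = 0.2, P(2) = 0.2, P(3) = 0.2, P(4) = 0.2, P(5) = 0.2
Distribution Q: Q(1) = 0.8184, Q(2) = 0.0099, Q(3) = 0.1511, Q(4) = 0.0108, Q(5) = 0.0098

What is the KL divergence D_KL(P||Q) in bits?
2.2540 bits

D_KL(P||Q) = Σ P(x) log₂(P(x)/Q(x))

Computing term by term:
  P(1)·log₂(P(1)/Q(1)) = 0.2·log₂(0.2/0.8184) = -0.40656
  P(2)·log₂(P(2)/Q(2)) = 0.2·log₂(0.2/0.0099) = 0.86729
  P(3)·log₂(P(3)/Q(3)) = 0.2·log₂(0.2/0.1511) = 0.08090
  P(4)·log₂(P(4)/Q(4)) = 0.2·log₂(0.2/0.0108) = 0.84218
  P(5)·log₂(P(5)/Q(5)) = 0.2·log₂(0.2/0.0098) = 0.87021

D_KL(P||Q) = -0.40656 + 0.86729 + 0.08090 + 0.84218 + 0.87021 = 2.25402 ≈ 2.2540 bits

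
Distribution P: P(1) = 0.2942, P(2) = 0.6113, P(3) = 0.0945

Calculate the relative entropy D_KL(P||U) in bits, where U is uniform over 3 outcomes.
0.3100 bits

U(i) = 1/3 for all i

D_KL(P||U) = Σ P(x) log₂(P(x) / (1/3))
           = Σ P(x) log₂(P(x)) + log₂(3)
           = log₂(3) - H(P)

H(P) = -Σ P(x) log₂(P(x)):
  -P(1)·log₂(P(1)) = -(0.2942)·log₂(0.2942) = 0.51930
  -P(2)·log₂(P(2)) = -(0.6113)·log₂(0.6113) = 0.43405
  -P(3)·log₂(P(3)) = -(0.0945)·log₂(0.0945) = 0.32163
H(P) = 0.51930 + 0.43405 + 0.32163 = 1.27498 bits

log₂(3) = 1.58496 bits

D_KL(P||U) = 1.58496 - 1.27498 = 0.30998 ≈ 0.3100 bits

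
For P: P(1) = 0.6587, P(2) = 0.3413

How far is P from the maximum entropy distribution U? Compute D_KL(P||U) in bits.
0.0739 bits

U(i) = 1/2 for all i

D_KL(P||U) = Σ P(x) log₂(P(x) / (1/2))
           = Σ P(x) log₂(P(x)) + log₂(2)
           = log₂(2) - H(P)

H(P) = -Σ P(x) log₂(P(x)):
  -P(1)·log₂(P(1)) = -(0.6587)·log₂(0.6587) = 0.39674
  -P(2)·log₂(P(2)) = -(0.3413)·log₂(0.3413) = 0.52932
H(P) = 0.39674 + 0.52932 = 0.92606 bits

log₂(2) = 1.00000 bits

D_KL(P||U) = 1.00000 - 0.92606 = 0.07394 ≈ 0.0739 bits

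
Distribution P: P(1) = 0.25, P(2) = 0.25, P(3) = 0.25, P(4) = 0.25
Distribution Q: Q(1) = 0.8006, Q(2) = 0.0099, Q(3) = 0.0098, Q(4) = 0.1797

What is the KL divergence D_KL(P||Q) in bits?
2.0321 bits

D_KL(P||Q) = Σ P(x) log₂(P(x)/Q(x))

Computing term by term:
  P(1)·log₂(P(1)/Q(1)) = 0.25·log₂(0.25/0.8006) = -0.41979
  P(2)·log₂(P(2)/Q(2)) = 0.25·log₂(0.25/0.0099) = 1.16459
  P(3)·log₂(P(3)/Q(3)) = 0.25·log₂(0.25/0.0098) = 1.16825
  P(4)·log₂(P(4)/Q(4)) = 0.25·log₂(0.25/0.1797) = 0.11908

D_KL(P||Q) = -0.41979 + 1.16459 + 1.16825 + 0.11908 = 2.03213 ≈ 2.0321 bits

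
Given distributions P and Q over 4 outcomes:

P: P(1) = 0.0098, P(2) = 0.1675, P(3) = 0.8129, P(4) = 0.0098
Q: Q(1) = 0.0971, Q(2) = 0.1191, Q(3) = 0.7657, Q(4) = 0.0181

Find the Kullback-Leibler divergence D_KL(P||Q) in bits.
0.1115 bits

D_KL(P||Q) = Σ P(x) log₂(P(x)/Q(x))

Computing term by term:
  P(1)·log₂(P(1)/Q(1)) = 0.0098·log₂(0.0098/0.0971) = -0.03242
  P(2)·log₂(P(2)/Q(2)) = 0.1675·log₂(0.1675/0.1191) = 0.08241
  P(3)·log₂(P(3)/Q(3)) = 0.8129·log₂(0.8129/0.7657) = 0.07015
  P(4)·log₂(P(4)/Q(4)) = 0.0098·log₂(0.0098/0.0181) = -0.00867

D_KL(P||Q) = -0.03242 + 0.08241 + 0.07015 - 0.00867 = 0.11147 ≈ 0.1115 bits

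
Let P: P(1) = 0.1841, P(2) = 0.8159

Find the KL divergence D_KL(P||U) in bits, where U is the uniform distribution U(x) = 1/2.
0.3110 bits

U(i) = 1/2 for all i

D_KL(P||U) = Σ P(x) log₂(P(x) / (1/2))
           = Σ P(x) log₂(P(x)) + log₂(2)
           = log₂(2) - H(P)

H(P) = -Σ P(x) log₂(P(x)):
  -P(1)·log₂(P(1)) = -(0.1841)·log₂(0.1841) = 0.44947
  -P(2)·log₂(P(2)) = -(0.8159)·log₂(0.8159) = 0.23950
H(P) = 0.44947 + 0.23950 = 0.68897 bits

log₂(2) = 1.00000 bits

D_KL(P||U) = 1.00000 - 0.68897 = 0.31103 ≈ 0.3110 bits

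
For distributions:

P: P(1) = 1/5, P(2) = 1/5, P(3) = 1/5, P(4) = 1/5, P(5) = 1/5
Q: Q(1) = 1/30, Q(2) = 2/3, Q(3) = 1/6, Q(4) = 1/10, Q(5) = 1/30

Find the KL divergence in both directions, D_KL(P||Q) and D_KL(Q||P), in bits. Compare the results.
D_KL(P||Q) = 0.9392 bits, D_KL(Q||P) = 0.8418 bits. D_KL(P||Q) is larger than D_KL(Q||P) by 0.0974 bits; the two directions differ.

D_KL(P||Q) = Σ P(x) log₂(P(x)/Q(x))

Computing term by term:
  P(1)·log₂(P(1)/Q(1)) = (1/5)·log₂((1/5)/(1/30)) = 0.51699
  P(2)·log₂(P(2)/Q(2)) = (1/5)·log₂((1/5)/(2/3)) = -0.34739
  P(3)·log₂(P(3)/Q(3)) = (1/5)·log₂((1/5)/(1/6)) = 0.05261
  P(4)·log₂(P(4)/Q(4)) = (1/5)·log₂((1/5)/(1/10)) = 0.20000
  P(5)·log₂(P(5)/Q(5)) = (1/5)·log₂((1/5)/(1/30)) = 0.51699

D_KL(P||Q) = 0.51699 - 0.34739 + 0.05261 + 0.20000 + 0.51699 = 0.93920 ≈ 0.9392 bits

D_KL(Q||P) = Σ Q(x) log₂(Q(x)/P(x))

Computing term by term:
  Q(1)·log₂(Q(1)/P(1)) = (1/30)·log₂((1/30)/(1/5)) = -0.08617
  Q(2)·log₂(Q(2)/P(2)) = (2/3)·log₂((2/3)/(1/5)) = 1.15798
  Q(3)·log₂(Q(3)/P(3)) = (1/6)·log₂((1/6)/(1/5)) = -0.04384
  Q(4)·log₂(Q(4)/P(4)) = (1/10)·log₂((1/10)/(1/5)) = -0.10000
  Q(5)·log₂(Q(5)/P(5)) = (1/30)·log₂((1/30)/(1/5)) = -0.08617

D_KL(Q||P) = -0.08617 + 1.15798 - 0.04384 - 0.10000 - 0.08617 = 0.84180 ≈ 0.8418 bits

These are NOT equal (difference: 0.0974 bits). KL divergence is asymmetric: D_KL(P||Q) ≠ D_KL(Q||P) in general.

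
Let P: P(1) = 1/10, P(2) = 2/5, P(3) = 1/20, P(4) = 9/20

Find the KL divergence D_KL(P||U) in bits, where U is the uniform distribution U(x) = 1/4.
0.4045 bits

U(i) = 1/4 for all i

D_KL(P||U) = Σ P(x) log₂(P(x) / (1/4))
           = Σ P(x) log₂(P(x)) + log₂(4)
           = log₂(4) - H(P)

H(P) = -Σ P(x) log₂(P(x)):
  -P(1)·log₂(P(1)) = -(1/10)·log₂(1/10) = 0.33219
  -P(2)·log₂(P(2)) = -(2/5)·log₂(2/5) = 0.52877
  -P(3)·log₂(P(3)) = -(1/20)·log₂(1/20) = 0.21610
  -P(4)·log₂(P(4)) = -(9/20)·log₂(9/20) = 0.51840
H(P) = 0.33219 + 0.52877 + 0.21610 + 0.51840 = 1.59546 bits

log₂(4) = 2.00000 bits

D_KL(P||U) = 2.00000 - 1.59546 = 0.40454 ≈ 0.4045 bits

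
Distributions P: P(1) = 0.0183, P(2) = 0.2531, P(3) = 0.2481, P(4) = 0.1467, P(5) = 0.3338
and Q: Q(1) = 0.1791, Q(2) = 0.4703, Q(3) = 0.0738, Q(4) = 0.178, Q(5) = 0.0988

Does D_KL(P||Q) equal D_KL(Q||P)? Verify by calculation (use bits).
D_KL(P||Q) = 0.6929 bits, D_KL(Q||P) = 0.7568 bits. No — D_KL(P||Q) ≠ D_KL(Q||P) for this pair.

D_KL(P||Q) = Σ P(x) log₂(P(x)/Q(x))

Computing term by term:
  P(1)·log₂(P(1)/Q(1)) = 0.0183·log₂(0.0183/0.1791) = -0.06022
  P(2)·log₂(P(2)/Q(2)) = 0.2531·log₂(0.2531/0.4703) = -0.22624
  P(3)·log₂(P(3)/Q(3)) = 0.2481·log₂(0.2481/0.0738) = 0.43398
  P(4)·log₂(P(4)/Q(4)) = 0.1467·log₂(0.1467/0.178) = -0.04093
  P(5)·log₂(P(5)/Q(5)) = 0.3338·log₂(0.3338/0.0988) = 0.58629

D_KL(P||Q) = -0.06022 - 0.22624 + 0.43398 - 0.04093 + 0.58629 = 0.69288 ≈ 0.6929 bits

D_KL(Q||P) = Σ Q(x) log₂(Q(x)/P(x))

Computing term by term:
  Q(1)·log₂(Q(1)/P(1)) = 0.1791·log₂(0.1791/0.0183) = 0.58939
  Q(2)·log₂(Q(2)/P(2)) = 0.4703·log₂(0.4703/0.2531) = 0.42039
  Q(3)·log₂(Q(3)/P(3)) = 0.0738·log₂(0.0738/0.2481) = -0.12909
  Q(4)·log₂(Q(4)/P(4)) = 0.178·log₂(0.178/0.1467) = 0.04966
  Q(5)·log₂(Q(5)/P(5)) = 0.0988·log₂(0.0988/0.3338) = -0.17353

D_KL(Q||P) = 0.58939 + 0.42039 - 0.12909 + 0.04966 - 0.17353 = 0.75682 ≈ 0.7568 bits

These are NOT equal (difference: 0.0639 bits). KL divergence is asymmetric: D_KL(P||Q) ≠ D_KL(Q||P) in general.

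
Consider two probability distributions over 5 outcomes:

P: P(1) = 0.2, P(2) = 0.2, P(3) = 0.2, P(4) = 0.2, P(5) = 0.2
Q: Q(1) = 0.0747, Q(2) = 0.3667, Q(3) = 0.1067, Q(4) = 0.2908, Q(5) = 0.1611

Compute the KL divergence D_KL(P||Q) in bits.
0.2449 bits

D_KL(P||Q) = Σ P(x) log₂(P(x)/Q(x))

Computing term by term:
  P(1)·log₂(P(1)/Q(1)) = 0.2·log₂(0.2/0.0747) = 0.28416
  P(2)·log₂(P(2)/Q(2)) = 0.2·log₂(0.2/0.3667) = -0.17492
  P(3)·log₂(P(3)/Q(3)) = 0.2·log₂(0.2/0.1067) = 0.18129
  P(4)·log₂(P(4)/Q(4)) = 0.2·log₂(0.2/0.2908) = -0.10801
  P(5)·log₂(P(5)/Q(5)) = 0.2·log₂(0.2/0.1611) = 0.06241

D_KL(P||Q) = 0.28416 - 0.17492 + 0.18129 - 0.10801 + 0.06241 = 0.24493 ≈ 0.2449 bits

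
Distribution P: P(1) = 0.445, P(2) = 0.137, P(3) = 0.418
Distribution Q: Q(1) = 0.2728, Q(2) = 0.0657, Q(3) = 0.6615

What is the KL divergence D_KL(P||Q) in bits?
0.1826 bits

D_KL(P||Q) = Σ P(x) log₂(P(x)/Q(x))

Computing term by term:
  P(1)·log₂(P(1)/Q(1)) = 0.445·log₂(0.445/0.2728) = 0.31415
  P(2)·log₂(P(2)/Q(2)) = 0.137·log₂(0.137/0.0657) = 0.14525
  P(3)·log₂(P(3)/Q(3)) = 0.418·log₂(0.418/0.6615) = -0.27682

D_KL(P||Q) = 0.31415 + 0.14525 - 0.27682 = 0.18258 ≈ 0.1826 bits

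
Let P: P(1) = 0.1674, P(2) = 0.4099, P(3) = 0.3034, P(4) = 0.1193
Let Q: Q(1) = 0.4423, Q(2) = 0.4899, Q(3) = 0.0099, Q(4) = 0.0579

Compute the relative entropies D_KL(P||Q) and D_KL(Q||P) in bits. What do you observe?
D_KL(P||Q) = 1.2824 bits, D_KL(Q||P) = 0.6367 bits. The two directions give different values (D_KL(P||Q) exceeds D_KL(Q||P) by 0.6457 bits): KL divergence is asymmetric.

D_KL(P||Q) = Σ P(x) log₂(P(x)/Q(x))

Computing term by term:
  P(1)·log₂(P(1)/Q(1)) = 0.1674·log₂(0.1674/0.4423) = -0.23465
  P(2)·log₂(P(2)/Q(2)) = 0.4099·log₂(0.4099/0.4899) = -0.10543
  P(3)·log₂(P(3)/Q(3)) = 0.3034·log₂(0.3034/0.0099) = 1.49808
  P(4)·log₂(P(4)/Q(4)) = 0.1193·log₂(0.1193/0.0579) = 0.12442

D_KL(P||Q) = -0.23465 - 0.10543 + 1.49808 + 0.12442 = 1.28242 ≈ 1.2824 bits

D_KL(Q||P) = Σ Q(x) log₂(Q(x)/P(x))

Computing term by term:
  Q(1)·log₂(Q(1)/P(1)) = 0.4423·log₂(0.4423/0.1674) = 0.61998
  Q(2)·log₂(Q(2)/P(2)) = 0.4899·log₂(0.4899/0.4099) = 0.12601
  Q(3)·log₂(Q(3)/P(3)) = 0.0099·log₂(0.0099/0.3034) = -0.04888
  Q(4)·log₂(Q(4)/P(4)) = 0.0579·log₂(0.0579/0.1193) = -0.06039

D_KL(Q||P) = 0.61998 + 0.12601 - 0.04888 - 0.06039 = 0.63672 ≈ 0.6367 bits

These are NOT equal (difference: 0.6457 bits). KL divergence is asymmetric: D_KL(P||Q) ≠ D_KL(Q||P) in general.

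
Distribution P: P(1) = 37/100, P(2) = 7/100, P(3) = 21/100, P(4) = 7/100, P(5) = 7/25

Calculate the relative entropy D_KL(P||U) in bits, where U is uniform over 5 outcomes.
0.2670 bits

U(i) = 1/5 for all i

D_KL(P||U) = Σ P(x) log₂(P(x) / (1/5))
           = Σ P(x) log₂(P(x)) + log₂(5)
           = log₂(5) - H(P)

H(P) = -Σ P(x) log₂(P(x)):
  -P(1)·log₂(P(1)) = -(37/100)·log₂(37/100) = 0.53073
  -P(2)·log₂(P(2)) = -(7/100)·log₂(7/100) = 0.26856
  -P(3)·log₂(P(3)) = -(21/100)·log₂(21/100) = 0.47282
  -P(4)·log₂(P(4)) = -(7/100)·log₂(7/100) = 0.26856
  -P(5)·log₂(P(5)) = -(7/25)·log₂(7/25) = 0.51422
H(P) = 0.53073 + 0.26856 + 0.47282 + 0.26856 + 0.51422 = 2.05489 bits

log₂(5) = 2.32193 bits

D_KL(P||U) = 2.32193 - 2.05489 = 0.26704 ≈ 0.2670 bits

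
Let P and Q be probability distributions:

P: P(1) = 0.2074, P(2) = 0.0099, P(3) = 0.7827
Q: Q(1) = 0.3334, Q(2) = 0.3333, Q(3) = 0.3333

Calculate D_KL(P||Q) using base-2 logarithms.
0.7717 bits

D_KL(P||Q) = Σ P(x) log₂(P(x)/Q(x))

Computing term by term:
  P(1)·log₂(P(1)/Q(1)) = 0.2074·log₂(0.2074/0.3334) = -0.14204
  P(2)·log₂(P(2)/Q(2)) = 0.0099·log₂(0.0099/0.3333) = -0.05023
  P(3)·log₂(P(3)/Q(3)) = 0.7827·log₂(0.7827/0.3333) = 0.96400

D_KL(P||Q) = -0.14204 - 0.05023 + 0.96400 = 0.77173 ≈ 0.7717 bits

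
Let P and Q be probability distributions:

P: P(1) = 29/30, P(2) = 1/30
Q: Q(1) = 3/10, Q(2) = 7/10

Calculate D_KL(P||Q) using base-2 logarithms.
1.4854 bits

D_KL(P||Q) = Σ P(x) log₂(P(x)/Q(x))

Computing term by term:
  P(1)·log₂(P(1)/Q(1)) = (29/30)·log₂((29/30)/(3/10)) = 1.63179
  P(2)·log₂(P(2)/Q(2)) = (1/30)·log₂((1/30)/(7/10)) = -0.14641

D_KL(P||Q) = 1.63179 - 0.14641 = 1.48538 ≈ 1.4854 bits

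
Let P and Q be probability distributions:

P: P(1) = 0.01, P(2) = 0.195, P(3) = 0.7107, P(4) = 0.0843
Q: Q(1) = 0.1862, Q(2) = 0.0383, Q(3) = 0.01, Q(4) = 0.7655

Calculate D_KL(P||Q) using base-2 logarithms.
4.5190 bits

D_KL(P||Q) = Σ P(x) log₂(P(x)/Q(x))

Computing term by term:
  P(1)·log₂(P(1)/Q(1)) = 0.01·log₂(0.01/0.1862) = -0.04219
  P(2)·log₂(P(2)/Q(2)) = 0.195·log₂(0.195/0.0383) = 0.45787
  P(3)·log₂(P(3)/Q(3)) = 0.7107·log₂(0.7107/0.01) = 4.37164
  P(4)·log₂(P(4)/Q(4)) = 0.0843·log₂(0.0843/0.7655) = -0.26831

D_KL(P||Q) = -0.04219 + 0.45787 + 4.37164 - 0.26831 = 4.51901 ≈ 4.5190 bits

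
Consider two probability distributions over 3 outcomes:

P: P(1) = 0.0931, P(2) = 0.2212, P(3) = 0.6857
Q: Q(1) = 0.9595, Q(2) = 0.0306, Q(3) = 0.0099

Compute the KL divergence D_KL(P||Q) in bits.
4.5103 bits

D_KL(P||Q) = Σ P(x) log₂(P(x)/Q(x))

Computing term by term:
  P(1)·log₂(P(1)/Q(1)) = 0.0931·log₂(0.0931/0.9595) = -0.31332
  P(2)·log₂(P(2)/Q(2)) = 0.2212·log₂(0.2212/0.0306) = 0.63125
  P(3)·log₂(P(3)/Q(3)) = 0.6857·log₂(0.6857/0.0099) = 4.19237

D_KL(P||Q) = -0.31332 + 0.63125 + 4.19237 = 4.51030 ≈ 4.5103 bits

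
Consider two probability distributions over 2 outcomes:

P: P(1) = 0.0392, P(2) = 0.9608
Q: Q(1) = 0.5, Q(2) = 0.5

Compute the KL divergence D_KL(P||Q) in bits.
0.7614 bits

D_KL(P||Q) = Σ P(x) log₂(P(x)/Q(x))

Computing term by term:
  P(1)·log₂(P(1)/Q(1)) = 0.0392·log₂(0.0392/0.5) = -0.14398
  P(2)·log₂(P(2)/Q(2)) = 0.9608·log₂(0.9608/0.5) = 0.90537

D_KL(P||Q) = -0.14398 + 0.90537 = 0.76139 ≈ 0.7614 bits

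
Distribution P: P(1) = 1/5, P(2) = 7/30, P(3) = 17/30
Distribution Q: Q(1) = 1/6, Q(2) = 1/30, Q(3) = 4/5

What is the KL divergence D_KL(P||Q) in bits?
0.4257 bits

D_KL(P||Q) = Σ P(x) log₂(P(x)/Q(x))

Computing term by term:
  P(1)·log₂(P(1)/Q(1)) = (1/5)·log₂((1/5)/(1/6)) = 0.05261
  P(2)·log₂(P(2)/Q(2)) = (7/30)·log₂((7/30)/(1/30)) = 0.65505
  P(3)·log₂(P(3)/Q(3)) = (17/30)·log₂((17/30)/(4/5)) = -0.28192

D_KL(P||Q) = 0.05261 + 0.65505 - 0.28192 = 0.42574 ≈ 0.4257 bits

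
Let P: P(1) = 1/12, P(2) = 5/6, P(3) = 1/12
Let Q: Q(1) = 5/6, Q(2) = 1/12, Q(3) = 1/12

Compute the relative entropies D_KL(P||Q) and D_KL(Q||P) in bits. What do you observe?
D_KL(P||Q) = 2.4914 bits, D_KL(Q||P) = 2.4914 bits. The two directions give the same value here, because Q is a self-inverse relabeling of P; in general KL divergence is asymmetric.

D_KL(P||Q) = Σ P(x) log₂(P(x)/Q(x))

Computing term by term:
  P(1)·log₂(P(1)/Q(1)) = (1/12)·log₂((1/12)/(5/6)) = -0.27683
  P(2)·log₂(P(2)/Q(2)) = (5/6)·log₂((5/6)/(1/12)) = 2.76827
  P(3)·log₂(P(3)/Q(3)) = (1/12)·log₂((1/12)/(1/12)) = 0.00000

D_KL(P||Q) = -0.27683 + 2.76827 + 0.00000 = 2.49144 ≈ 2.4914 bits

D_KL(Q||P) = Σ Q(x) log₂(Q(x)/P(x))

Computing term by term:
  Q(1)·log₂(Q(1)/P(1)) = (5/6)·log₂((5/6)/(1/12)) = 2.76827
  Q(2)·log₂(Q(2)/P(2)) = (1/12)·log₂((1/12)/(5/6)) = -0.27683
  Q(3)·log₂(Q(3)/P(3)) = (1/12)·log₂((1/12)/(1/12)) = 0.00000

D_KL(Q||P) = 2.76827 - 0.27683 + 0.00000 = 2.49144 ≈ 2.4914 bits

These ARE equal here. Q is P with outcomes relabeled (Q(1) = P(2), Q(2) = P(1)) by a relabeling that is its own inverse, so the two sums contain exactly the same terms in a different order. This is a special case — KL divergence is not symmetric in general: D_KL(P||Q) ≠ D_KL(Q||P) for most P, Q.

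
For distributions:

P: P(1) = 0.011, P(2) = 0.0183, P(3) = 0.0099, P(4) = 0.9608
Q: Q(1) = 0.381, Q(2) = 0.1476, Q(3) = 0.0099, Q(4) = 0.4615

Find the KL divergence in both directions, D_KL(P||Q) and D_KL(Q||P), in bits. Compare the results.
D_KL(P||Q) = 0.9051 bits, D_KL(Q||P) = 1.9048 bits. D_KL(Q||P) is larger than D_KL(P||Q) by 0.9997 bits; the two directions differ.

D_KL(P||Q) = Σ P(x) log₂(P(x)/Q(x))

Computing term by term:
  P(1)·log₂(P(1)/Q(1)) = 0.011·log₂(0.011/0.381) = -0.05626
  P(2)·log₂(P(2)/Q(2)) = 0.0183·log₂(0.0183/0.1476) = -0.05512
  P(3)·log₂(P(3)/Q(3)) = 0.0099·log₂(0.0099/0.0099) = 0.00000
  P(4)·log₂(P(4)/Q(4)) = 0.9608·log₂(0.9608/0.4615) = 1.01644

D_KL(P||Q) = -0.05626 - 0.05512 + 0.00000 + 1.01644 = 0.90506 ≈ 0.9051 bits

D_KL(Q||P) = Σ Q(x) log₂(Q(x)/P(x))

Computing term by term:
  Q(1)·log₂(Q(1)/P(1)) = 0.381·log₂(0.381/0.011) = 1.94852
  Q(2)·log₂(Q(2)/P(2)) = 0.1476·log₂(0.1476/0.0183) = 0.44454
  Q(3)·log₂(Q(3)/P(3)) = 0.0099·log₂(0.0099/0.0099) = 0.00000
  Q(4)·log₂(Q(4)/P(4)) = 0.4615·log₂(0.4615/0.9608) = -0.48822

D_KL(Q||P) = 1.94852 + 0.44454 + 0.00000 - 0.48822 = 1.90484 ≈ 1.9048 bits

These are NOT equal (difference: 0.9997 bits). KL divergence is asymmetric: D_KL(P||Q) ≠ D_KL(Q||P) in general.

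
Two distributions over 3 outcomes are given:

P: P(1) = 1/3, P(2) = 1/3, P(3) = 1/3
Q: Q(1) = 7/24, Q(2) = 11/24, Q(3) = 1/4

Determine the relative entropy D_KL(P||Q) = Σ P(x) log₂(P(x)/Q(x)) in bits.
0.0494 bits

D_KL(P||Q) = Σ P(x) log₂(P(x)/Q(x))

Computing term by term:
  P(1)·log₂(P(1)/Q(1)) = (1/3)·log₂((1/3)/(7/24)) = 0.06422
  P(2)·log₂(P(2)/Q(2)) = (1/3)·log₂((1/3)/(11/24)) = -0.15314
  P(3)·log₂(P(3)/Q(3)) = (1/3)·log₂((1/3)/(1/4)) = 0.13835

D_KL(P||Q) = 0.06422 - 0.15314 + 0.13835 = 0.04943 ≈ 0.0494 bits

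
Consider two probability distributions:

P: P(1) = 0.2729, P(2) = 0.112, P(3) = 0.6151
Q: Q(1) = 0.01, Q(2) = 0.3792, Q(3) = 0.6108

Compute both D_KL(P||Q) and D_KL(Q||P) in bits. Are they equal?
D_KL(P||Q) = 1.1110 bits, D_KL(Q||P) = 0.6133 bits. No, they are not equal.

D_KL(P||Q) = Σ P(x) log₂(P(x)/Q(x))

Computing term by term:
  P(1)·log₂(P(1)/Q(1)) = 0.2729·log₂(0.2729/0.01) = 1.30182
  P(2)·log₂(P(2)/Q(2)) = 0.112·log₂(0.112/0.3792) = -0.19706
  P(3)·log₂(P(3)/Q(3)) = 0.6151·log₂(0.6151/0.6108) = 0.00623

D_KL(P||Q) = 1.30182 - 0.19706 + 0.00623 = 1.11099 ≈ 1.1110 bits

D_KL(Q||P) = Σ Q(x) log₂(Q(x)/P(x))

Computing term by term:
  Q(1)·log₂(Q(1)/P(1)) = 0.01·log₂(0.01/0.2729) = -0.04770
  Q(2)·log₂(Q(2)/P(2)) = 0.3792·log₂(0.3792/0.112) = 0.66719
  Q(3)·log₂(Q(3)/P(3)) = 0.6108·log₂(0.6108/0.6151) = -0.00618

D_KL(Q||P) = -0.04770 + 0.66719 - 0.00618 = 0.61331 ≈ 0.6133 bits

These are NOT equal (difference: 0.4977 bits). KL divergence is asymmetric: D_KL(P||Q) ≠ D_KL(Q||P) in general.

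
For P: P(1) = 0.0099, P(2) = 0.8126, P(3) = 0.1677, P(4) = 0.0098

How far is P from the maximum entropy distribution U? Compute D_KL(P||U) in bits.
1.1934 bits

U(i) = 1/4 for all i

D_KL(P||U) = Σ P(x) log₂(P(x) / (1/4))
           = Σ P(x) log₂(P(x)) + log₂(4)
           = log₂(4) - H(P)

H(P) = -Σ P(x) log₂(P(x)):
  -P(1)·log₂(P(1)) = -(0.0099)·log₂(0.0099) = 0.06592
  -P(2)·log₂(P(2)) = -(0.8126)·log₂(0.8126) = 0.24328
  -P(3)·log₂(P(3)) = -(0.1677)·log₂(0.1677) = 0.43200
  -P(4)·log₂(P(4)) = -(0.0098)·log₂(0.0098) = 0.06540
H(P) = 0.06592 + 0.24328 + 0.43200 + 0.06540 = 0.80660 bits

log₂(4) = 2.00000 bits

D_KL(P||U) = 2.00000 - 0.80660 = 1.19340 ≈ 1.1934 bits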